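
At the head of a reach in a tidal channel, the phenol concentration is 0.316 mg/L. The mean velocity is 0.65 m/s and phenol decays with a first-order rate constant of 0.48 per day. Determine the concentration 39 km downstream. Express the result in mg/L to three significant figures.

0.226 mg/L

Travel time t = 39 km / 0.65 m/s = 3.9e+04/0.65 = 6e+04 s = 0.6944 d.
First-order decay: C = 0.316·exp(−0.48·0.6944) = 0.316·0.7165 = 0.2264 mg/L.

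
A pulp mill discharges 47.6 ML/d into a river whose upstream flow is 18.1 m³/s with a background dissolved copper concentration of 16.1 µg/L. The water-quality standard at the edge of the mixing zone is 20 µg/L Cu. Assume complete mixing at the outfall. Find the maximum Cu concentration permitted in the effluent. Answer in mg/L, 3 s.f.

0.148 mg/L

47.6 ML/d = 0.5509 m³/s.
16.1 µg/L = 0.0161 mg/L.
20 µg/L = 0.02 mg/L.
Mass balance: 0.02·18.65 = 0.5509·Cₑ + 18.1·0.0161.
Cₑ = (0.373 − 0.2914) / 0.5509 = 0.1481 mg/L.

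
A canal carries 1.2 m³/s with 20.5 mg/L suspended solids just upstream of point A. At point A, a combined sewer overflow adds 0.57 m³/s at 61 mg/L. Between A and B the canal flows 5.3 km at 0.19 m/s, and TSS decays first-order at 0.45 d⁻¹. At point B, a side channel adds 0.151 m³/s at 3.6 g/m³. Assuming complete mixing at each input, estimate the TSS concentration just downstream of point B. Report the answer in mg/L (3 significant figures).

After input A: C = (1.2·20.5 + 0.57·61) / 1.77 = 33.54 mg/L.
Over the 5.3 km reach to input B (t = 2.789e+04 s = 0.3229 d), decay gives C = 33.54·exp(−0.45·0.3229) = 29.01 mg/L.
After input B: C = (1.77·29.01 + 0.151·3.6) / 1.921 = 27.01 mg/L.

27.0 mg/L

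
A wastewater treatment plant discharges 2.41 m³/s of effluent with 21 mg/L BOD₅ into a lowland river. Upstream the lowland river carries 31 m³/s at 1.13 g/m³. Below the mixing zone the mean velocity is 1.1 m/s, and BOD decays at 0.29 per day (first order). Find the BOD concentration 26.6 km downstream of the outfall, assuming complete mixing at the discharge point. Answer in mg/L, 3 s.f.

2.36 mg/L

After complete mixing, C₀ = (2.41·21 + 31·1.13) / 33.41 = 2.563 mg/L.
Travel time t = 2.66e+04 m / 1.1 m/s = 2.418e+04 s = 0.2799 d.
C = 2.563·exp(−0.29·0.2799) = 2.563·0.922 = 2.363 mg/L.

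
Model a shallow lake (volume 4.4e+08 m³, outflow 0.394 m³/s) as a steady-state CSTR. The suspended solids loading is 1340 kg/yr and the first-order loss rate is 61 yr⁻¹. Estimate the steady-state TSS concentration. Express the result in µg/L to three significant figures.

0.0499 µg/L

Outflow Q = 0.394 m³/s × 3.156e+07 s/yr = 1.243e+07 m³/yr.
Steady-state CSTR mass balance: W = Q·C + k·V·C, so C = W/(Q + kV).
Q + kV = 1.243e+07 + 61·4.4e+08 = 2.685e+10 m³/yr.
C = 1340/2.685e+10 = 4.99e-08 kg/m³ = 4.99e-05 mg/L = 0.0499 µg/L.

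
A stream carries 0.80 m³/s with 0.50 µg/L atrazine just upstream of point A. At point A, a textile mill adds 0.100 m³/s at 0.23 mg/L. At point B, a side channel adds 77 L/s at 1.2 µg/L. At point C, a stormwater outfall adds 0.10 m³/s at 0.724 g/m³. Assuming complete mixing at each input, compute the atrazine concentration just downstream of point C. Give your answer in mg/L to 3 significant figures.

0.0890 mg/L

0.50 µg/L = 0.0005 mg/L.
After input A: C = (0.8·0.0005 + 0.1·0.23) / 0.9 = 0.026 mg/L.
77 L/s = 0.077 m³/s.
1.2 µg/L = 0.0012 mg/L.
After input B: C = (0.9·0.026 + 0.077·0.0012) / 0.977 = 0.02405 mg/L.
After input C: C = (0.977·0.02405 + 0.1·0.724) / 1.077 = 0.08904 mg/L.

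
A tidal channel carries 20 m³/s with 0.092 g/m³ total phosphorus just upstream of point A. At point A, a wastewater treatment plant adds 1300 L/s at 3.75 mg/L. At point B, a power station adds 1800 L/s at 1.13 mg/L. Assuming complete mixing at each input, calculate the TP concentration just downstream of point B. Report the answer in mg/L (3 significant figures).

0.379 mg/L

1300 L/s = 1.3 m³/s.
After input A: C = (20·0.092 + 1.3·3.75) / 21.3 = 0.3153 mg/L.
1800 L/s = 1.8 m³/s.
After input B: C = (21.3·0.3153 + 1.8·1.13) / 23.1 = 0.3787 mg/L.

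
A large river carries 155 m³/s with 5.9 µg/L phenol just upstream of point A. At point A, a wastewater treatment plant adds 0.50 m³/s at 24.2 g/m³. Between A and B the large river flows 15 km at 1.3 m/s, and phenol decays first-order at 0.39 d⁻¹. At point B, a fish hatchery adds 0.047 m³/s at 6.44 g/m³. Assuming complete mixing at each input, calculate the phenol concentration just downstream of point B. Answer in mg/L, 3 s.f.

0.0814 mg/L

5.9 µg/L = 0.0059 mg/L.
After input A: C = (155·0.0059 + 0.5·24.2) / 155.5 = 0.08369 mg/L.
Over the 15 km reach to input B (t = 1.154e+04 s = 0.1335 d), decay gives C = 0.08369·exp(−0.39·0.1335) = 0.07945 mg/L.
After input B: C = (155.5·0.07945 + 0.047·6.44) / 155.5 = 0.08137 mg/L.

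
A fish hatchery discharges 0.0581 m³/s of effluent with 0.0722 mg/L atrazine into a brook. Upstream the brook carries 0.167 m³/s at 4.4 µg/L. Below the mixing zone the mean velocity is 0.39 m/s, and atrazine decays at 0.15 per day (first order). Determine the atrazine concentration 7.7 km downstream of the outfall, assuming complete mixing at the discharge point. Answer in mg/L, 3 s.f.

4.4 µg/L = 0.0044 mg/L.
After complete mixing, C₀ = (0.0581·0.0722 + 0.167·0.0044) / 0.2251 = 0.0219 mg/L.
Travel time t = 7700 m / 0.39 m/s = 1.974e+04 s = 0.2285 d.
C = 0.0219·exp(−0.15·0.2285) = 0.0219·0.9663 = 0.02116 mg/L.

0.0212 mg/L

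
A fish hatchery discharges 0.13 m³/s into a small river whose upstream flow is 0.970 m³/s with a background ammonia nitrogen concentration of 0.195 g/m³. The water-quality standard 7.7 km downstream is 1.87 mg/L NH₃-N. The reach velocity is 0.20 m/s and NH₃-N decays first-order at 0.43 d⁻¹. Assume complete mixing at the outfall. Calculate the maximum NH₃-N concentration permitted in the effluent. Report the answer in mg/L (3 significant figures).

Travel time to the compliance point: t = 7700/0.20 = 3.85e+04 s = 0.4456 d; decay factor exp(−0.43·0.4456) = 0.8256.
So the concentration just after mixing may be at most 1.87/0.8256 = 2.265 mg/L.
Mass balance: 2.265·1.1 = 0.13·Cₑ + 0.97·0.195.
Cₑ = (2.491 − 0.1892) / 0.13 = 17.71 mg/L.

17.7 mg/L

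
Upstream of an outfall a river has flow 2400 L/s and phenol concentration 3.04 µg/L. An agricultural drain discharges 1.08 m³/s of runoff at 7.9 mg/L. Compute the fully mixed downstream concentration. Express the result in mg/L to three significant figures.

2400 L/s = 2.4 m³/s.
3.04 µg/L = 0.00304 mg/L.
Flow-weighted mixing gives C = (1.08·7.9 + 2.4·0.00304) / (1.08 + 2.4) = 8.539/3.48 = 2.454 mg/L.

2.45 mg/L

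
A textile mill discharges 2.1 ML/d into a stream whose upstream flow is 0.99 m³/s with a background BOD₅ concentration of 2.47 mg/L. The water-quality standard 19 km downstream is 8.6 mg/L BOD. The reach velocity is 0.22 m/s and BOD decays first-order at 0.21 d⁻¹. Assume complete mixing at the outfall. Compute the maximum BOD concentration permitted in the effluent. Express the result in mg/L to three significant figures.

2.1 ML/d = 0.02431 m³/s.
Travel time to the compliance point: t = 1.9e+04/0.22 = 8.636e+04 s = 0.9996 d; decay factor exp(−0.21·0.9996) = 0.8107.
So the concentration just after mixing may be at most 8.6/0.8107 = 10.61 mg/L.
Mass balance: 10.61·1.014 = 0.02431·Cₑ + 0.99·2.47.
Cₑ = (10.76 − 2.445) / 0.02431 = 342.1 mg/L.

342 mg/L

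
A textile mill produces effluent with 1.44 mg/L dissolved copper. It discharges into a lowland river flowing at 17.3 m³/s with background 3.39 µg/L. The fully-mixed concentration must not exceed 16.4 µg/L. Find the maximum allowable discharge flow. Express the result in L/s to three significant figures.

3.39 µg/L = 0.00339 mg/L.
16.4 µg/L = 0.0164 mg/L.
Mass balance at complete mixing: C_std·(Q_w + Q_r) = Q_w·C_e + Q_r·C_b.
Rearranging, Q_w = Q_r·(C_std − C_b)/(C_e − C_std) = 17.3·(0.0164 − 0.00339) / (1.44 − 0.0164) = 0.1581 m³/s.
= 158.1 L/s.

158 L/s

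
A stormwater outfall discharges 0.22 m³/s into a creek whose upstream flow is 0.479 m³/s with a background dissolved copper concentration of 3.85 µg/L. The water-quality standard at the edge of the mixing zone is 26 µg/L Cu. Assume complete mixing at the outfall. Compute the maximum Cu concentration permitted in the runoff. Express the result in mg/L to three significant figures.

3.85 µg/L = 0.00385 mg/L.
26 µg/L = 0.026 mg/L.
Mass balance: 0.026·0.699 = 0.22·Cₑ + 0.479·0.00385.
Cₑ = (0.01817 − 0.001844) / 0.22 = 0.07423 mg/L.

0.0742 mg/L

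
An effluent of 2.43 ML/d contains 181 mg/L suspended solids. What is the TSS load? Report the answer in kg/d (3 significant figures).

440 kg/d

2.43 ML/d = 0.02813 m³/s.
Mass flux = Q·C = 0.02813 m³/s × 181 g/m³ = 5.091 g/s.
= 5.091 g/s × 86.4 = 439.8 kg/d.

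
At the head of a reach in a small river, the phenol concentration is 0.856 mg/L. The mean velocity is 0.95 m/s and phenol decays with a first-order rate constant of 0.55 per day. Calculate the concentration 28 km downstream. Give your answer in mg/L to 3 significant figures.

0.710 mg/L

Travel time t = 28 km / 0.95 m/s = 2.8e+04/0.95 = 2.947e+04 s = 0.3411 d.
First-order decay: C = 0.856·exp(−0.55·0.3411) = 0.856·0.8289 = 0.7096 mg/L.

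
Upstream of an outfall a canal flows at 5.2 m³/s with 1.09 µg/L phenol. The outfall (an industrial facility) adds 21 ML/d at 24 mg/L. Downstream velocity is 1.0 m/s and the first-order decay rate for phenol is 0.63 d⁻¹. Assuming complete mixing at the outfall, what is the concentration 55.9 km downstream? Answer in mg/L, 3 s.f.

0.714 mg/L

21 ML/d = 0.2431 m³/s.
1.09 µg/L = 0.00109 mg/L.
After complete mixing, C₀ = (0.2431·24 + 5.2·0.00109) / 5.443 = 1.073 mg/L.
Travel time t = 5.59e+04 m / 1.0 m/s = 5.59e+04 s = 0.647 d.
C = 1.073·exp(−0.63·0.647) = 1.073·0.6652 = 0.7136 mg/L.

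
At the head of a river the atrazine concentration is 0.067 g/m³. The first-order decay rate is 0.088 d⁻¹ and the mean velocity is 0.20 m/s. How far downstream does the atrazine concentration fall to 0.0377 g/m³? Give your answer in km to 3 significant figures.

113 km

From C = C₀·e^(−kt), t = ln(C₀/C)/k = ln(0.067/0.0377)/0.088 = 0.575/0.088 = 6.534 d.
Distance = v·t = 0.20 m/s × 5.646e+05 s = 1.129e+05 m = 112.9 km.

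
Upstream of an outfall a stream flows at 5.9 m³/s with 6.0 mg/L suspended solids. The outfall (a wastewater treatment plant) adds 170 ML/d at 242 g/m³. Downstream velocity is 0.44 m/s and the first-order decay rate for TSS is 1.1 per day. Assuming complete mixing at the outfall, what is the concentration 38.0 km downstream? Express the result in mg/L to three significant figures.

21.7 mg/L

170 ML/d = 1.968 m³/s.
After complete mixing, C₀ = (1.968·242 + 5.9·6) / 7.868 = 65.02 mg/L.
Travel time t = 3.8e+04 m / 0.44 m/s = 8.636e+04 s = 0.9996 d.
C = 65.02·exp(−1.1·0.9996) = 65.02·0.333 = 21.65 mg/L.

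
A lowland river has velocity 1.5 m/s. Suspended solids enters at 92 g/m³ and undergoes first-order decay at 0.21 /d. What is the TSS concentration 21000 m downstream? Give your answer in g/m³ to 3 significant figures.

Travel time t = 21000 m / 1.5 m/s = 2.1e+04/1.5 = 1.4e+04 s = 0.162 d.
First-order decay: C = 92·exp(−0.21·0.162) = 92·0.9665 = 88.92 g/m³.

88.9 g/m³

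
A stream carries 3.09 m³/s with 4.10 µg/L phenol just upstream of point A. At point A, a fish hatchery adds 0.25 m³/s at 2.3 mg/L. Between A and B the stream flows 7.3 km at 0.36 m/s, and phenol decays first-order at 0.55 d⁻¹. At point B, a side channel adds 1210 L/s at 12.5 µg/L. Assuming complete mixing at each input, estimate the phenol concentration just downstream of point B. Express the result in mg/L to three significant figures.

0.117 mg/L

4.10 µg/L = 0.0041 mg/L.
After input A: C = (3.09·0.0041 + 0.25·2.3) / 3.34 = 0.1759 mg/L.
Over the 7.3 km reach to input B (t = 2.028e+04 s = 0.2347 d), decay gives C = 0.1759·exp(−0.55·0.2347) = 0.1546 mg/L.
1210 L/s = 1.21 m³/s.
12.5 µg/L = 0.0125 mg/L.
After input B: C = (3.34·0.1546 + 1.21·0.0125) / 4.55 = 0.1168 mg/L.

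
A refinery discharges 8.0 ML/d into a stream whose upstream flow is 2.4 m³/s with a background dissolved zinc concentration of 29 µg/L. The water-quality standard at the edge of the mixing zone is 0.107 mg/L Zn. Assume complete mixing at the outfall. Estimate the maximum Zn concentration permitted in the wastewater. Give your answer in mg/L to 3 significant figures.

2.13 mg/L

8.0 ML/d = 0.09259 m³/s.
29 µg/L = 0.029 mg/L.
Mass balance: 0.107·2.493 = 0.09259·Cₑ + 2.4·0.029.
Cₑ = (0.2667 − 0.0696) / 0.09259 = 2.129 mg/L.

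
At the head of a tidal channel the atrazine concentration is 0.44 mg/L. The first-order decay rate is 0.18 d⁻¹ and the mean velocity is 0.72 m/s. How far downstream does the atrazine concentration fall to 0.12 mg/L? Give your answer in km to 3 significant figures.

From C = C₀·e^(−kt), t = ln(C₀/C)/k = ln(0.44/0.12)/0.18 = 1.299/0.18 = 7.218 d.
Distance = v·t = 0.72 m/s × 6.237e+05 s = 4.49e+05 m = 449 km.

449 km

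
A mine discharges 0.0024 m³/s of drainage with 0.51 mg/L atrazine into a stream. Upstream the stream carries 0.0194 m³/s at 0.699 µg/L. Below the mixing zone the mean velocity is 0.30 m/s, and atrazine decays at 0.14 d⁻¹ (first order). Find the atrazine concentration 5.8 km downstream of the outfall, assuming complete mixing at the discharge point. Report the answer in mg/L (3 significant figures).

0.699 µg/L = 0.000699 mg/L.
After complete mixing, C₀ = (0.0024·0.51 + 0.0194·0.000699) / 0.0218 = 0.05677 mg/L.
Travel time t = 5800 m / 0.30 m/s = 1.933e+04 s = 0.2238 d.
C = 0.05677·exp(−0.14·0.2238) = 0.05677·0.9692 = 0.05502 mg/L.

0.0550 mg/L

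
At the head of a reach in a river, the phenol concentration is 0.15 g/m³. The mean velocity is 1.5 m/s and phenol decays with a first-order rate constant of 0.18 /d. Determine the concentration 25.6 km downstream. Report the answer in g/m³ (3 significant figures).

Travel time t = 25.6 km / 1.5 m/s = 2.56e+04/1.5 = 1.707e+04 s = 0.1975 d.
First-order decay: C = 0.15·exp(−0.18·0.1975) = 0.15·0.9651 = 0.1448 g/m³.

0.145 g/m³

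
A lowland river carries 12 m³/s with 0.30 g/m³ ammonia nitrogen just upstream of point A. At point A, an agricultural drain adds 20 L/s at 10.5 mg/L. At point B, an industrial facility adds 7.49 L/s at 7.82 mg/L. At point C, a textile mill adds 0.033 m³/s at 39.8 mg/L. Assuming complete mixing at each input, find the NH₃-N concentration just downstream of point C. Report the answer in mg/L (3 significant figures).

0.430 mg/L

20 L/s = 0.02 m³/s.
After input A: C = (12·0.3 + 0.02·10.5) / 12.02 = 0.317 mg/L.
7.49 L/s = 0.00749 m³/s.
After input B: C = (12.02·0.317 + 0.00749·7.82) / 12.03 = 0.3216 mg/L.
After input C: C = (12.03·0.3216 + 0.033·39.8) / 12.06 = 0.4297 mg/L.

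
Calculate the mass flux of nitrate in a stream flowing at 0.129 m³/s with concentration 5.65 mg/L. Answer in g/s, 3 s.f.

0.729 g/s

Mass flux = Q·C = 0.129 m³/s × 5.65 g/m³ = 0.7289 g/s.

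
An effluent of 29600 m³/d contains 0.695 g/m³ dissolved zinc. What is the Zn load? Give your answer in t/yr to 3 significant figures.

29600 m³/d = 0.3426 m³/s.
Mass flux = Q·C = 0.3426 m³/s × 0.695 g/m³ = 0.2381 g/s.
= 0.2381 g/s × 31.56 = 7.514 t/yr.

7.51 t/yr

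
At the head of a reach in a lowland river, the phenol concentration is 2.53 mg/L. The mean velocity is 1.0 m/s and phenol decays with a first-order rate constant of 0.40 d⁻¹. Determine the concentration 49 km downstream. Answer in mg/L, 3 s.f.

2.02 mg/L

Travel time t = 49 km / 1.0 m/s = 4.9e+04/1.0 = 4.9e+04 s = 0.5671 d.
First-order decay: C = 2.53·exp(−0.40·0.5671) = 2.53·0.797 = 2.017 mg/L.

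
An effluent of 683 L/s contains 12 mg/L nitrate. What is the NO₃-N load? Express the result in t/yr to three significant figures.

259 t/yr

683 L/s = 0.683 m³/s.
Mass flux = Q·C = 0.683 m³/s × 12 g/m³ = 8.196 g/s.
= 8.196 g/s × 31.56 = 258.6 t/yr.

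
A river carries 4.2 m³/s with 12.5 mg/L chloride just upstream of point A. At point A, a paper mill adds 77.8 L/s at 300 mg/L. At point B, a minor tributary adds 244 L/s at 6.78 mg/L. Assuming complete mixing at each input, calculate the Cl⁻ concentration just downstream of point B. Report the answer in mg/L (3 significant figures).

17.1 mg/L

77.8 L/s = 0.0778 m³/s.
After input A: C = (4.2·12.5 + 0.0778·300) / 4.278 = 17.73 mg/L.
244 L/s = 0.244 m³/s.
After input B: C = (4.278·17.73 + 0.244·6.78) / 4.522 = 17.14 mg/L.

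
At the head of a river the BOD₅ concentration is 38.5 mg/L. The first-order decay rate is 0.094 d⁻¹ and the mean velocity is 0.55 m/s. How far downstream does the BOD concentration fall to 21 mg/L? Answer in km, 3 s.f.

306 km

From C = C₀·e^(−kt), t = ln(C₀/C)/k = ln(38.5/21)/0.094 = 0.6061/0.094 = 6.448 d.
Distance = v·t = 0.55 m/s × 5.571e+05 s = 3.064e+05 m = 306.4 km.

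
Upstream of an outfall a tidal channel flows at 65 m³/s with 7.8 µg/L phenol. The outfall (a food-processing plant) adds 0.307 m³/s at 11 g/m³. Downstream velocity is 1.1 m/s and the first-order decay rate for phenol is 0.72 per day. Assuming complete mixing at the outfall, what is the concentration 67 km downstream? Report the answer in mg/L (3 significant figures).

0.0358 mg/L

7.8 µg/L = 0.0078 mg/L.
After complete mixing, C₀ = (0.307·11 + 65·0.0078) / 65.31 = 0.05947 mg/L.
Travel time t = 6.7e+04 m / 1.1 m/s = 6.091e+04 s = 0.705 d.
C = 0.05947·exp(−0.72·0.705) = 0.05947·0.602 = 0.0358 mg/L.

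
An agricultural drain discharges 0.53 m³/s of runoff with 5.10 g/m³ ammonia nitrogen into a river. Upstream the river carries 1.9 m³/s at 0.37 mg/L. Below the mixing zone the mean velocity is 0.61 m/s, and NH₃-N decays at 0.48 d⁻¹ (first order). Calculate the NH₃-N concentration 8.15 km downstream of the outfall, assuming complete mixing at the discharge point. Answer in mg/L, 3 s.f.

1.30 mg/L

After complete mixing, C₀ = (0.53·5.1 + 1.9·0.37) / 2.43 = 1.402 mg/L.
Travel time t = 8150 m / 0.61 m/s = 1.336e+04 s = 0.1546 d.
C = 1.402·exp(−0.48·0.1546) = 1.402·0.9285 = 1.301 mg/L.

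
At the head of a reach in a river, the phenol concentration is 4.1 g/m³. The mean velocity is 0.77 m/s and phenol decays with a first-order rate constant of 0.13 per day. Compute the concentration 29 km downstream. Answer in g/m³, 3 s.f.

Travel time t = 29 km / 0.77 m/s = 2.9e+04/0.77 = 3.766e+04 s = 0.4359 d.
First-order decay: C = 4.1·exp(−0.13·0.4359) = 4.1·0.9449 = 3.874 g/m³.

3.87 g/m³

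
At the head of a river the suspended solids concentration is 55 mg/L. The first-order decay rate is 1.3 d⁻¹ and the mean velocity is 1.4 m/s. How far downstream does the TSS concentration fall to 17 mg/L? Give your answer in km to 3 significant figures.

109 km

From C = C₀·e^(−kt), t = ln(C₀/C)/k = ln(55/17)/1.3 = 1.174/1.3 = 0.9032 d.
Distance = v·t = 1.4 m/s × 7.803e+04 s = 1.092e+05 m = 109.2 km.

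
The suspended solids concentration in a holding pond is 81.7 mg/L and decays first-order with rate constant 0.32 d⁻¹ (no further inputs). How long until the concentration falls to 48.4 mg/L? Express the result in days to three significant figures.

1.64 d

t = ln(C₀/C)/k = ln(81.7/48.4)/0.32 = 0.5236/0.32 = 1.636 d.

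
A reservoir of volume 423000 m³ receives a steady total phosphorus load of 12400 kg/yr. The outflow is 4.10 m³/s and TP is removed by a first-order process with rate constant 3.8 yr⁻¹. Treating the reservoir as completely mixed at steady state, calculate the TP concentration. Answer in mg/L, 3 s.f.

Outflow Q = 4.10 m³/s × 3.156e+07 s/yr = 1.294e+08 m³/yr.
Steady-state CSTR mass balance: W = Q·C + k·V·C, so C = W/(Q + kV).
Q + kV = 1.294e+08 + 3.8·423000 = 1.31e+08 m³/yr.
C = 12400/1.31e+08 = 9.466e-05 kg/m³ = 0.09466 mg/L.

0.0947 mg/L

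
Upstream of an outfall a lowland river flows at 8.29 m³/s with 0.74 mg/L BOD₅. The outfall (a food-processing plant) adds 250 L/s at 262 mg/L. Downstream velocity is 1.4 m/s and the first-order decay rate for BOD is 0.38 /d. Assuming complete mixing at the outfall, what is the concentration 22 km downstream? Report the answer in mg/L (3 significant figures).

250 L/s = 0.25 m³/s.
After complete mixing, C₀ = (0.25·262 + 8.29·0.74) / 8.54 = 8.388 mg/L.
Travel time t = 2.2e+04 m / 1.4 m/s = 1.571e+04 s = 0.1819 d.
C = 8.388·exp(−0.38·0.1819) = 8.388·0.9332 = 7.828 mg/L.

7.83 mg/L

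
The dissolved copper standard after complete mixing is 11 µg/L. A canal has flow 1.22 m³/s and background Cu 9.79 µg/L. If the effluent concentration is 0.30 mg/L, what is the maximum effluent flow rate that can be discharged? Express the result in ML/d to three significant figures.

0.441 ML/d

9.79 µg/L = 0.00979 mg/L.
11 µg/L = 0.011 mg/L.
Mass balance at complete mixing: C_std·(Q_w + Q_r) = Q_w·C_e + Q_r·C_b.
Rearranging, Q_w = Q_r·(C_std − C_b)/(C_e − C_std) = 1.22·(0.011 − 0.00979) / (0.3 − 0.011) = 0.005108 m³/s.
= 0.4413 ML/d.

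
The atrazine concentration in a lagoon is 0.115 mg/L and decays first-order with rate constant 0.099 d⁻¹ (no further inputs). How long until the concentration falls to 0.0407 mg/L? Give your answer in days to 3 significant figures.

10.5 d

t = ln(C₀/C)/k = ln(0.115/0.0407)/0.099 = 1.039/0.099 = 10.49 d.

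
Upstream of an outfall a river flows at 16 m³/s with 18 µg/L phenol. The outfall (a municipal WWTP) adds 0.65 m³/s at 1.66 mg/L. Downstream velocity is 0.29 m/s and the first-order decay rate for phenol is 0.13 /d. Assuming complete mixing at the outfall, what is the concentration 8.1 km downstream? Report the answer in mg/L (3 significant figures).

0.0787 mg/L

18 µg/L = 0.018 mg/L.
After complete mixing, C₀ = (0.65·1.66 + 16·0.018) / 16.65 = 0.0821 mg/L.
Travel time t = 8100 m / 0.29 m/s = 2.793e+04 s = 0.3233 d.
C = 0.0821·exp(−0.13·0.3233) = 0.0821·0.9588 = 0.07872 mg/L.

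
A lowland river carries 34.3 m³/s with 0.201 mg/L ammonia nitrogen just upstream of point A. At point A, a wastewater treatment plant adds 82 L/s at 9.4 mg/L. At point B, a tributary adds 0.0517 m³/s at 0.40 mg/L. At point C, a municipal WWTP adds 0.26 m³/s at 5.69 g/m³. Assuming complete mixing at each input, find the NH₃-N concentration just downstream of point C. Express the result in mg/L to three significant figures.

0.264 mg/L

82 L/s = 0.082 m³/s.
After input A: C = (34.3·0.201 + 0.082·9.4) / 34.38 = 0.2229 mg/L.
After input B: C = (34.38·0.2229 + 0.0517·0.4) / 34.43 = 0.2232 mg/L.
After input C: C = (34.43·0.2232 + 0.26·5.69) / 34.69 = 0.2642 mg/L.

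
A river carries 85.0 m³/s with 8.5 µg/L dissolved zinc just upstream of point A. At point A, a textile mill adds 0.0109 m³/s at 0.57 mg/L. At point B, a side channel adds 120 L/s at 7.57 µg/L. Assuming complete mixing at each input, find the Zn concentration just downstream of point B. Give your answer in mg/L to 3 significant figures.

8.5 µg/L = 0.0085 mg/L.
After input A: C = (85·0.0085 + 0.0109·0.57) / 85.01 = 0.008572 mg/L.
120 L/s = 0.12 m³/s.
7.57 µg/L = 0.00757 mg/L.
After input B: C = (85.01·0.008572 + 0.12·0.00757) / 85.13 = 0.008571 mg/L.

0.00857 mg/L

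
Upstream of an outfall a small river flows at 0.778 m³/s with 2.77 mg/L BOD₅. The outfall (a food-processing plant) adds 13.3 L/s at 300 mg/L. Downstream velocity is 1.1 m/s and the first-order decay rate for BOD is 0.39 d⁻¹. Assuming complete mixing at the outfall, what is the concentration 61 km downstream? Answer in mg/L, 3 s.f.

13.3 L/s = 0.0133 m³/s.
After complete mixing, C₀ = (0.0133·300 + 0.778·2.77) / 0.7913 = 7.766 mg/L.
Travel time t = 6.1e+04 m / 1.1 m/s = 5.545e+04 s = 0.6418 d.
C = 7.766·exp(−0.39·0.6418) = 7.766·0.7786 = 6.046 mg/L.

6.05 mg/L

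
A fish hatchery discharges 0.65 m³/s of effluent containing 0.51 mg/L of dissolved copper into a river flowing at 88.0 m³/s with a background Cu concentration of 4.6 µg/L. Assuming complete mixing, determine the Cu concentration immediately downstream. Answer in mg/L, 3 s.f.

0.00831 mg/L

4.6 µg/L = 0.0046 mg/L.
By mass balance at complete mixing, C = (0.65·0.51 + 88·0.0046) / (0.65 + 88) = 0.7363/88.65 = 0.008306 mg/L.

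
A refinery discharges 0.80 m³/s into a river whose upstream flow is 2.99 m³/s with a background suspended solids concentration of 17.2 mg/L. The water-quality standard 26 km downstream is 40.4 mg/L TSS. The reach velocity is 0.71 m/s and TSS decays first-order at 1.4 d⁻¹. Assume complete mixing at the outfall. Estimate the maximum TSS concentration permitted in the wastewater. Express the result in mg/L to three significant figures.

282 mg/L

Travel time to the compliance point: t = 2.6e+04/0.71 = 3.662e+04 s = 0.4238 d; decay factor exp(−1.4·0.4238) = 0.5525.
So the concentration just after mixing may be at most 40.4/0.5525 = 73.13 mg/L.
Mass balance: 73.13·3.79 = 0.8·Cₑ + 2.99·17.2.
Cₑ = (277.2 − 51.43) / 0.8 = 282.2 mg/L.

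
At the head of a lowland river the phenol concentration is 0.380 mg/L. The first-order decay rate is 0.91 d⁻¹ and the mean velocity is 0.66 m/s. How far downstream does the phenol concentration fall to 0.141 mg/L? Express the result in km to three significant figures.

62.1 km

From C = C₀·e^(−kt), t = ln(C₀/C)/k = ln(0.380/0.141)/0.91 = 0.9914/0.91 = 1.089 d.
Distance = v·t = 0.66 m/s × 9.413e+04 s = 6.213e+04 m = 62.13 km.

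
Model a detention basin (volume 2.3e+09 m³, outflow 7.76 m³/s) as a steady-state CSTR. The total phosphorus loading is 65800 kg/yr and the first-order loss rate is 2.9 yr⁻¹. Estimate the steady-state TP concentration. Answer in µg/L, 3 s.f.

9.52 µg/L

Outflow Q = 7.76 m³/s × 3.156e+07 s/yr = 2.449e+08 m³/yr.
Steady-state CSTR mass balance: W = Q·C + k·V·C, so C = W/(Q + kV).
Q + kV = 2.449e+08 + 2.9·2.3e+09 = 6.915e+09 m³/yr.
C = 65800/6.915e+09 = 9.516e-06 kg/m³ = 0.009516 mg/L = 9.516 µg/L.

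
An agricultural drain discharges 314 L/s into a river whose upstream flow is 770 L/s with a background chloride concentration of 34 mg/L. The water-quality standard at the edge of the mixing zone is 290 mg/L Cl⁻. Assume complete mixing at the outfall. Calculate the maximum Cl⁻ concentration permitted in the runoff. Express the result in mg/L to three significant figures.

918 mg/L

314 L/s = 0.314 m³/s.
770 L/s = 0.77 m³/s.
Mass balance: 290·1.084 = 0.314·Cₑ + 0.77·34.
Cₑ = (314.4 − 26.18) / 0.314 = 917.8 mg/L.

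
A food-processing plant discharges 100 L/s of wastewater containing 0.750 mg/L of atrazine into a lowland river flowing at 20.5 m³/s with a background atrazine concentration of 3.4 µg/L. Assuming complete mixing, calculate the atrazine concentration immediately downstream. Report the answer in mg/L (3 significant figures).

0.00702 mg/L

100 L/s = 0.1 m³/s.
3.4 µg/L = 0.0034 mg/L.
By mass balance at complete mixing, C = (0.1·0.75 + 20.5·0.0034) / (0.1 + 20.5) = 0.1447/20.6 = 0.007024 mg/L.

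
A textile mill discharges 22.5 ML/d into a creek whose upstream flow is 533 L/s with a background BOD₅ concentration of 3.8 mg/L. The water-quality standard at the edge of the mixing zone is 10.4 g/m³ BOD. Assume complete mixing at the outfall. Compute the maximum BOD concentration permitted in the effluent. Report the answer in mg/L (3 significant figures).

22.5 ML/d = 0.2604 m³/s.
533 L/s = 0.533 m³/s.
Mass balance: 10.4·0.7934 = 0.2604·Cₑ + 0.533·3.8.
Cₑ = (8.252 − 2.025) / 0.2604 = 23.91 mg/L.

23.9 mg/L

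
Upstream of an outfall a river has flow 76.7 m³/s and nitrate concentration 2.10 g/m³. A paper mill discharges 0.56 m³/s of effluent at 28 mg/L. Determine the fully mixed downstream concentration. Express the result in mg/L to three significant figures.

2.29 mg/L

Flow-weighted mixing gives C = (0.56·28 + 76.7·2.1) / (0.56 + 76.7) = 176.8/77.26 = 2.288 mg/L.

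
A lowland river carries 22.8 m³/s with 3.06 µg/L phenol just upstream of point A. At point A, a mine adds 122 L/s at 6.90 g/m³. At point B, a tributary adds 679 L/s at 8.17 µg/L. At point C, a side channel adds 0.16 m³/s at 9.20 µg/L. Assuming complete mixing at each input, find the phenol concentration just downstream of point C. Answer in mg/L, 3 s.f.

0.0387 mg/L

3.06 µg/L = 0.00306 mg/L.
122 L/s = 0.122 m³/s.
After input A: C = (22.8·0.00306 + 0.122·6.9) / 22.92 = 0.03977 mg/L.
679 L/s = 0.679 m³/s.
8.17 µg/L = 0.00817 mg/L.
After input B: C = (22.92·0.03977 + 0.679·0.00817) / 23.6 = 0.03886 mg/L.
9.20 µg/L = 0.0092 mg/L.
After input C: C = (23.6·0.03886 + 0.16·0.0092) / 23.76 = 0.03866 mg/L.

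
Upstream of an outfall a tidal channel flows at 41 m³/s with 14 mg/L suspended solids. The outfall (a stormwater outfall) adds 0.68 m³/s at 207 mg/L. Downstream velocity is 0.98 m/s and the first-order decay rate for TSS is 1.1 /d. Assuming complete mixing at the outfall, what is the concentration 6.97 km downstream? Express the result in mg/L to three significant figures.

After complete mixing, C₀ = (0.68·207 + 41·14) / 41.68 = 17.15 mg/L.
Travel time t = 6970 m / 0.98 m/s = 7112 s = 0.08232 d.
C = 17.15·exp(−1.1·0.08232) = 17.15·0.9134 = 15.66 mg/L.

15.7 mg/L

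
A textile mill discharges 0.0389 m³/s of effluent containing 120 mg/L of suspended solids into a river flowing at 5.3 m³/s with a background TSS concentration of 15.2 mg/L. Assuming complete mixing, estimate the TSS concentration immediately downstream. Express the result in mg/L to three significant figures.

Conservation of mass across the mixing zone: C = (0.0389·120 + 5.3·15.2) / (0.0389 + 5.3) = 85.23/5.339 = 15.96 mg/L.

16.0 mg/L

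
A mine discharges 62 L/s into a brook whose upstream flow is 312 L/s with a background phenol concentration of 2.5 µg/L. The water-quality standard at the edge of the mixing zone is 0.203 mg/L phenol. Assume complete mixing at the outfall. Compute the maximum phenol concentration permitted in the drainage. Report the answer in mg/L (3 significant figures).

1.21 mg/L

62 L/s = 0.062 m³/s.
312 L/s = 0.312 m³/s.
2.5 µg/L = 0.0025 mg/L.
Mass balance: 0.203·0.374 = 0.062·Cₑ + 0.312·0.0025.
Cₑ = (0.07592 − 0.00078) / 0.062 = 1.212 mg/L.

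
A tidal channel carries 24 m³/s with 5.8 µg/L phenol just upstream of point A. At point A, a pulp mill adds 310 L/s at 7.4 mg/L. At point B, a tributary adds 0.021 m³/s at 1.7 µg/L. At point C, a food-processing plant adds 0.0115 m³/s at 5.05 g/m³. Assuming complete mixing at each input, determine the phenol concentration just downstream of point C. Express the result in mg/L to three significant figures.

5.8 µg/L = 0.0058 mg/L.
310 L/s = 0.31 m³/s.
After input A: C = (24·0.0058 + 0.31·7.4) / 24.31 = 0.1001 mg/L.
1.7 µg/L = 0.0017 mg/L.
After input B: C = (24.31·0.1001 + 0.021·0.0017) / 24.33 = 0.1 mg/L.
After input C: C = (24.33·0.1 + 0.0115·5.05) / 24.34 = 0.1023 mg/L.

0.102 mg/L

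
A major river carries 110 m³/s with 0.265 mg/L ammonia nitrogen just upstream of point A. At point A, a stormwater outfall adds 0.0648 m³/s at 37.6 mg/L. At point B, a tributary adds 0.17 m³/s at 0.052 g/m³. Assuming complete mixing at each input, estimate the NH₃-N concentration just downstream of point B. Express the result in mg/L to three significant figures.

After input A: C = (110·0.265 + 0.0648·37.6) / 110.1 = 0.287 mg/L.
After input B: C = (110.1·0.287 + 0.17·0.052) / 110.2 = 0.2866 mg/L.

0.287 mg/L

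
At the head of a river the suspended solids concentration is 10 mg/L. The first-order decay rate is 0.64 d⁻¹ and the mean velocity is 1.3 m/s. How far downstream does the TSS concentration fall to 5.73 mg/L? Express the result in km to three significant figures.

97.7 km

From C = C₀·e^(−kt), t = ln(C₀/C)/k = ln(10/5.73)/0.64 = 0.5569/0.64 = 0.8701 d.
Distance = v·t = 1.3 m/s × 7.518e+04 s = 9.773e+04 m = 97.73 km.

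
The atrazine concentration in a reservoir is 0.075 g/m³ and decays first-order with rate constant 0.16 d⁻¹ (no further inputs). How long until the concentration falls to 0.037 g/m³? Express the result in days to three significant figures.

t = ln(C₀/C)/k = ln(0.075/0.037)/0.16 = 0.7066/0.16 = 4.416 d.

4.42 d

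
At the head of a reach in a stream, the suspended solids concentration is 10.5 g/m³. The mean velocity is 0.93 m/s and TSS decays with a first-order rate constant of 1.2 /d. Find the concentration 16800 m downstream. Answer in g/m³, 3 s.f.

8.17 g/m³

Travel time t = 16800 m / 0.93 m/s = 1.68e+04/0.93 = 1.806e+04 s = 0.2091 d.
First-order decay: C = 10.5·exp(−1.2·0.2091) = 10.5·0.7781 = 8.17 g/m³.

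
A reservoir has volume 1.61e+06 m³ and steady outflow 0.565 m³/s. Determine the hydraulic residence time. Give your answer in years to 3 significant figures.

0.0903 yr

Q = 0.565 m³/s × 3.156e+07 s/yr = 1.783e+07 m³/yr.
Hydraulic residence time τ = V/Q = 1.61e+06/1.783e+07 = 0.0903 yr.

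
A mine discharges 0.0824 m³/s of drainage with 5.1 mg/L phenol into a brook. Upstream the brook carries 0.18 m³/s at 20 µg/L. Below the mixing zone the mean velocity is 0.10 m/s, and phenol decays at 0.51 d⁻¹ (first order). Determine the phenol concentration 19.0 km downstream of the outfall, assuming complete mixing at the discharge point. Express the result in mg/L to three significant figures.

0.526 mg/L

20 µg/L = 0.02 mg/L.
After complete mixing, C₀ = (0.0824·5.1 + 0.18·0.02) / 0.2624 = 1.615 mg/L.
Travel time t = 1.9e+04 m / 0.10 m/s = 1.9e+05 s = 2.199 d.
C = 1.615·exp(−0.51·2.199) = 1.615·0.3258 = 0.5262 mg/L.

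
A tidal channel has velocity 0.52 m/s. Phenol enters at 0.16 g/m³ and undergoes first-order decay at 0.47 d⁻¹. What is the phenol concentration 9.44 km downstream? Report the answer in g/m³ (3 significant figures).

Travel time t = 9.44 km / 0.52 m/s = 9440/0.52 = 1.815e+04 s = 0.2101 d.
First-order decay: C = 0.16·exp(−0.47·0.2101) = 0.16·0.906 = 0.145 g/m³.

0.145 g/m³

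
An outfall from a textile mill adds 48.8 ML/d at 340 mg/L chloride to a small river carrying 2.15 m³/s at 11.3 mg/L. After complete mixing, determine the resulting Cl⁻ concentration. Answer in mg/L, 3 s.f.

79.7 mg/L

48.8 ML/d = 0.5648 m³/s.
Conservation of mass across the mixing zone: C = (0.5648·340 + 2.15·11.3) / (0.5648 + 2.15) = 216.3/2.715 = 79.69 mg/L.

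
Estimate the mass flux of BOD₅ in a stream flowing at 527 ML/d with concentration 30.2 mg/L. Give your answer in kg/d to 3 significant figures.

15900 kg/d

527 ML/d = 6.1 m³/s.
Mass flux = Q·C = 6.1 m³/s × 30.2 g/m³ = 184.2 g/s.
= 184.2 g/s × 86.4 = 1.592e+04 kg/d.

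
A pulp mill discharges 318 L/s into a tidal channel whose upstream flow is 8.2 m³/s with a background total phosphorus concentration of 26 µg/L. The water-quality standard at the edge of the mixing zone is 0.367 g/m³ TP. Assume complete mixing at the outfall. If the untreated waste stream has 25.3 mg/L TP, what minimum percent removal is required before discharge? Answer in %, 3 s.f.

63.8 %

318 L/s = 0.318 m³/s.
26 µg/L = 0.026 mg/L.
Mass balance: 0.367·8.518 = 0.318·Cₑ + 8.2·0.026.
Cₑ = (3.126 − 0.2132) / 0.318 = 9.16 mg/L.
Required removal = 1 − 9.16/25.3 = 63.79 %.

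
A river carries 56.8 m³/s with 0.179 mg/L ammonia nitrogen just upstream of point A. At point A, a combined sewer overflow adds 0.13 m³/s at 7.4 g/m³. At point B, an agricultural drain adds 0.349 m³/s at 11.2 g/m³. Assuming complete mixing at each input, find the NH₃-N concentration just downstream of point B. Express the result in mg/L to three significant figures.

0.263 mg/L

After input A: C = (56.8·0.179 + 0.13·7.4) / 56.93 = 0.1955 mg/L.
After input B: C = (56.93·0.1955 + 0.349·11.2) / 57.28 = 0.2625 mg/L.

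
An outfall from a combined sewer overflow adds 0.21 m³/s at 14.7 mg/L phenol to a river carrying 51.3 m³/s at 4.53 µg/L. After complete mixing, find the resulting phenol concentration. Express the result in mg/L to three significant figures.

4.53 µg/L = 0.00453 mg/L.
By mass balance at complete mixing, C = (0.21·14.7 + 51.3·0.00453) / (0.21 + 51.3) = 3.319/51.51 = 0.06444 mg/L.

0.0644 mg/L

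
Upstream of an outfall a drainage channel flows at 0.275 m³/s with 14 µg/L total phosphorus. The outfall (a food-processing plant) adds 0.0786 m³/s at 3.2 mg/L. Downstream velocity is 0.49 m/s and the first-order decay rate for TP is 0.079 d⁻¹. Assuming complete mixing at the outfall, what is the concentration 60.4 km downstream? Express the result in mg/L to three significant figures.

0.645 mg/L

14 µg/L = 0.014 mg/L.
After complete mixing, C₀ = (0.0786·3.2 + 0.275·0.014) / 0.3536 = 0.7222 mg/L.
Travel time t = 6.04e+04 m / 0.49 m/s = 1.233e+05 s = 1.427 d.
C = 0.7222·exp(−0.079·1.427) = 0.7222·0.8934 = 0.6452 mg/L.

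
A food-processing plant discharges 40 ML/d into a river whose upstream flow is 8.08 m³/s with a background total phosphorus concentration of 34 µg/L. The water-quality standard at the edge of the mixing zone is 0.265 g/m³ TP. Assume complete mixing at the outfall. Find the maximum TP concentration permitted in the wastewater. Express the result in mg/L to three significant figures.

40 ML/d = 0.463 m³/s.
34 µg/L = 0.034 mg/L.
Mass balance: 0.265·8.543 = 0.463·Cₑ + 8.08·0.034.
Cₑ = (2.264 − 0.2747) / 0.463 = 4.297 mg/L.

4.30 mg/L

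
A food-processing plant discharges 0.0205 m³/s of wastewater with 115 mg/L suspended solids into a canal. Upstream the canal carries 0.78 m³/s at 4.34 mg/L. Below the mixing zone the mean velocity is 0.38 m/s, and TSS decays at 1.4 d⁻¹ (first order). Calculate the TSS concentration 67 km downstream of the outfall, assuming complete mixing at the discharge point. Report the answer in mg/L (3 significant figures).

After complete mixing, C₀ = (0.0205·115 + 0.78·4.34) / 0.8005 = 7.174 mg/L.
Travel time t = 6.7e+04 m / 0.38 m/s = 1.763e+05 s = 2.041 d.
C = 7.174·exp(−1.4·2.041) = 7.174·0.05744 = 0.4121 mg/L.

0.412 mg/L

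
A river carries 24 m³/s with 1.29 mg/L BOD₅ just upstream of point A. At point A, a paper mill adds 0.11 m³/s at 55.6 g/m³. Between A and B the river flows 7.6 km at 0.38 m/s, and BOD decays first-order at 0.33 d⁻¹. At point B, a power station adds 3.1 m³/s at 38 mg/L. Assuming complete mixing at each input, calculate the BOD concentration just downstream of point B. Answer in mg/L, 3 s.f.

5.59 mg/L

After input A: C = (24·1.29 + 0.11·55.6) / 24.11 = 1.538 mg/L.
Over the 7.6 km reach to input B (t = 2e+04 s = 0.2315 d), decay gives C = 1.538·exp(−0.33·0.2315) = 1.425 mg/L.
After input B: C = (24.11·1.425 + 3.1·38) / 27.21 = 5.592 mg/L.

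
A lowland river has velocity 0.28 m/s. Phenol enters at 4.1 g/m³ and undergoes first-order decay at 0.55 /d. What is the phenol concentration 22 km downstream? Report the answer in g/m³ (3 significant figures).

Travel time t = 22 km / 0.28 m/s = 2.2e+04/0.28 = 7.857e+04 s = 0.9094 d.
First-order decay: C = 4.1·exp(−0.55·0.9094) = 4.1·0.6064 = 2.486 g/m³.

2.49 g/m³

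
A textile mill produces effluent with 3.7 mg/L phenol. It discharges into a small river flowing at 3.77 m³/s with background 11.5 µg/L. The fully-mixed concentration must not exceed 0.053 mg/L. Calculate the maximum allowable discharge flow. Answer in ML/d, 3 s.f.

11.5 µg/L = 0.0115 mg/L.
Mass balance at complete mixing: C_std·(Q_w + Q_r) = Q_w·C_e + Q_r·C_b.
Rearranging, Q_w = Q_r·(C_std − C_b)/(C_e − C_std) = 3.77·(0.053 − 0.0115) / (3.7 − 0.053) = 0.0429 m³/s.
= 3.707 ML/d.

3.71 ML/d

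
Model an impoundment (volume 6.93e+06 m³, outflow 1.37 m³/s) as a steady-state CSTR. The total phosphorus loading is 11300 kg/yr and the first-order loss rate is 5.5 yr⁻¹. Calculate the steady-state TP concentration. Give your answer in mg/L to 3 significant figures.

Outflow Q = 1.37 m³/s × 3.156e+07 s/yr = 4.323e+07 m³/yr.
Steady-state CSTR mass balance: W = Q·C + k·V·C, so C = W/(Q + kV).
Q + kV = 4.323e+07 + 5.5·6.93e+06 = 8.135e+07 m³/yr.
C = 11300/8.135e+07 = 0.0001389 kg/m³ = 0.1389 mg/L.

0.139 mg/L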